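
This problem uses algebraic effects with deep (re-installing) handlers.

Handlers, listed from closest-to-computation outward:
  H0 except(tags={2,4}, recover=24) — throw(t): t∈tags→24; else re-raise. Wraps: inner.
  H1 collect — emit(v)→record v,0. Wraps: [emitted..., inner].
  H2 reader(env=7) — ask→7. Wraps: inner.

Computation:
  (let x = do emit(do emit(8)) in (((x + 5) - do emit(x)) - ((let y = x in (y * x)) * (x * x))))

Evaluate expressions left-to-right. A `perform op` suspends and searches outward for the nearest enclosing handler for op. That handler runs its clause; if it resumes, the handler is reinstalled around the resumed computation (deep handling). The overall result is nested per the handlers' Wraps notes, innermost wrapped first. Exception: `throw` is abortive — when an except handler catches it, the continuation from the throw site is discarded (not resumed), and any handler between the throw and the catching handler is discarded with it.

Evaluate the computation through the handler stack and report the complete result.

Answer: [8, 0, 0, 5]

Evaluation trace:
emit(8) @ H1 ⇒ out+=8
emit(0) @ H1 ⇒ out+=0
emit(0) @ H1 ⇒ out+=0
H0 returns 5
H1 returns [8, 0, 0, 5]
H2 returns [8, 0, 0, 5]
= [8, 0, 0, 5]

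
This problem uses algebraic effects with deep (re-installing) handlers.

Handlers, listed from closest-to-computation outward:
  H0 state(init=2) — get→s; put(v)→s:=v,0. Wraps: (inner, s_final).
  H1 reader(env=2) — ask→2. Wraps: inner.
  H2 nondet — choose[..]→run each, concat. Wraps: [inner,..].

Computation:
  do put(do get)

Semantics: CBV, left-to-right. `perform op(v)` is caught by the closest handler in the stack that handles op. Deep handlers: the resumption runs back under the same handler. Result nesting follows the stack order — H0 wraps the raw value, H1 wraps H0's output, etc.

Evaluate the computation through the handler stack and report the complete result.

Answer: [(0, 2)]

Working:
get @ H0 ⇒ 2
put(2) @ H0 ⇒ s:=2
H0 returns (0, 2)
H1 returns (0, 2)
H2 returns [(0, 2)]
= [(0, 2)]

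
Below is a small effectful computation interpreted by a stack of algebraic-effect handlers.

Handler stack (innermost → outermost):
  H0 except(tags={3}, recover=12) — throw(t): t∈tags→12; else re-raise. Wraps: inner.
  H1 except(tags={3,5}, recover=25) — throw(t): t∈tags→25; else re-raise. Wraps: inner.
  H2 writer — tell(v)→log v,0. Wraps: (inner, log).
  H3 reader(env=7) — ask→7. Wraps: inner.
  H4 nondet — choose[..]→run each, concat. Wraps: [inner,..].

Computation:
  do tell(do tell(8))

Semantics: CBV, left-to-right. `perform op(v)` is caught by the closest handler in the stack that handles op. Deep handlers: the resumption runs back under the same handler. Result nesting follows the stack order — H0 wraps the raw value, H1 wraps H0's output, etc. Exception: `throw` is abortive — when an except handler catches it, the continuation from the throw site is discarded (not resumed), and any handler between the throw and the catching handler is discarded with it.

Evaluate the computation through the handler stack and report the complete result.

Answer: [(0, (8, 0))]

Step-by-step:
tell(8) @ H2 ⇒ log+=8
tell(0) @ H2 ⇒ log+=0
H0 returns 0
H1 returns 0
H2 returns (0, (8, 0))
H3 returns (0, (8, 0))
H4 returns [(0, (8, 0))]
= [(0, (8, 0))]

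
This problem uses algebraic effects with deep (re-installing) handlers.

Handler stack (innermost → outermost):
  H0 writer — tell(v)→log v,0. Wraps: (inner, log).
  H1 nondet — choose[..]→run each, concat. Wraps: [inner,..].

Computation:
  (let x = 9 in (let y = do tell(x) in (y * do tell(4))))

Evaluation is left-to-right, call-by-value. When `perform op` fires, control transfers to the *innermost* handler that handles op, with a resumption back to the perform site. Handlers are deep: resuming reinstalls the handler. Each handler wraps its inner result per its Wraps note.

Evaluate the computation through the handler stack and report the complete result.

Answer: [(0, (9, 4))]

Step-by-step:
tell(9) @ H0 ⇒ log+=9
tell(4) @ H0 ⇒ log+=4
H0 returns (0, (9, 4))
H1 returns [(0, (9, 4))]
= [(0, (9, 4))]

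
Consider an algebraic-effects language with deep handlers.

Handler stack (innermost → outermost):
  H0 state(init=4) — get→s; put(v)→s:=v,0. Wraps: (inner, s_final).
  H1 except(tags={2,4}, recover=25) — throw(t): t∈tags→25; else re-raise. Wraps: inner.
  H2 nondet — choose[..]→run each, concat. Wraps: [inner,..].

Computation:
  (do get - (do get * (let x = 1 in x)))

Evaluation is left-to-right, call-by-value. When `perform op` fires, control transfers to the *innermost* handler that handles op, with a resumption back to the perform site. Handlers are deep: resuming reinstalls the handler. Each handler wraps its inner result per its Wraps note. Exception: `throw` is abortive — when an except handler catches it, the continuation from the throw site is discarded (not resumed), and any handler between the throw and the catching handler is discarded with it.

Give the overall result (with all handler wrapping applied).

Answer: [(0, 4)]

Working:
get @ H0 ⇒ 4
get @ H0 ⇒ 4
H0 returns (0, 4)
H1 returns (0, 4)
H2 returns [(0, 4)]
= [(0, 4)]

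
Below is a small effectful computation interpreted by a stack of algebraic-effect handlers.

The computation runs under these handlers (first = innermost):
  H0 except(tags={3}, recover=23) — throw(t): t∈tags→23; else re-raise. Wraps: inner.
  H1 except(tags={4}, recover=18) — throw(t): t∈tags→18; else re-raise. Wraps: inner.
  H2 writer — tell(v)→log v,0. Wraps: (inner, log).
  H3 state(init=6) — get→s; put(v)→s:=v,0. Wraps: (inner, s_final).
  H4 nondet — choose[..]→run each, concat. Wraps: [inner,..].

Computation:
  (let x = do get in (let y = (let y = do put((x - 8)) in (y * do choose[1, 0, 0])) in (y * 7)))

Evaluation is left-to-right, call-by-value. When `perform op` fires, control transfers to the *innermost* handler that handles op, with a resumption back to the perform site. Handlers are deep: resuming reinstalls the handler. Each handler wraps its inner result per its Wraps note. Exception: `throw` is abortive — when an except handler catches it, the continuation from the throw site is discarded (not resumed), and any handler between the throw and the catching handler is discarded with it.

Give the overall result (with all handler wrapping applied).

Answer: [((0, ()), -2), ((0, ()), -2), ((0, ()), -2)]

Working:
get @ H3 ⇒ 6
put(-2) @ H3 ⇒ s:=-2
choose[1, 0, 0] @ H4
  branch[0] choose=1:
    H0 returns 0
    H1 returns 0
    H2 returns (0, ())
    H3 returns ((0, ()), -2)
    H4 returns [((0, ()), -2)]
  branch[1] choose=0:
    H0 returns 0
    H1 returns 0
    H2 returns (0, ())
    H3 returns ((0, ()), -2)
    H4 returns [((0, ()), -2)]
  branch[2] choose=0:
    H0 returns 0
    H1 returns 0
    H2 returns (0, ())
    H3 returns ((0, ()), -2)
    H4 returns [((0, ()), -2)]
= [((0, ()), -2), ((0, ()), -2), ((0, ()), -2)]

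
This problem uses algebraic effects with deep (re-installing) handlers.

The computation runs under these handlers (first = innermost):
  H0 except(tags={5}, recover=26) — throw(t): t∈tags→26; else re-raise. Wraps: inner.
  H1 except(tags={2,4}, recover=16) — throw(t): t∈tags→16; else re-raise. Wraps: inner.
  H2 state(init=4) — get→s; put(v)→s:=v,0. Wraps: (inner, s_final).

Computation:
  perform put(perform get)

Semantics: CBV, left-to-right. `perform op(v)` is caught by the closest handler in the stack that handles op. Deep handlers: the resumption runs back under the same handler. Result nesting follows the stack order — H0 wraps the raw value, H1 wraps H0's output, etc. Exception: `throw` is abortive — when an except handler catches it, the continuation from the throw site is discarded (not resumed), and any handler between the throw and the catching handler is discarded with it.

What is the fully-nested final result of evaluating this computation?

Step-by-step:
get @ H2 ⇒ 4
put(4) @ H2 ⇒ s:=4
H0 returns 0
H1 returns 0
H2 returns (0, 4)
= (0, 4)

Answer: (0, 4)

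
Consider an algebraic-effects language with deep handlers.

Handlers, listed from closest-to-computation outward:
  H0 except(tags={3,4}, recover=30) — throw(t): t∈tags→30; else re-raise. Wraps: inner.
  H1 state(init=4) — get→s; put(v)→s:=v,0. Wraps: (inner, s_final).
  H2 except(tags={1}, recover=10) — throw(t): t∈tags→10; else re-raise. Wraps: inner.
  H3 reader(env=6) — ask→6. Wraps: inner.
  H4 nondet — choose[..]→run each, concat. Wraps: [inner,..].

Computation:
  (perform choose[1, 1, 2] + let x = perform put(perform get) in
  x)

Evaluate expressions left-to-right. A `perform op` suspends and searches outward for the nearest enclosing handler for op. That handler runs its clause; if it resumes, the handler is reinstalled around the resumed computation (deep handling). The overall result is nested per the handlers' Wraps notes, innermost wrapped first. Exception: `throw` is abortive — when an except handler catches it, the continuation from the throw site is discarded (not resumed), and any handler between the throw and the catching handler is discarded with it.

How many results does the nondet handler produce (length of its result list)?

Working:
choose[1, 1, 2] @ H4
  branch[0] choose=1:
    get @ H1 ⇒ 4
    put(4) @ H1 ⇒ s:=4
    H0 returns 1
    H1 returns (1, 4)
    H2 returns (1, 4)
    H3 returns (1, 4)
    H4 returns [(1, 4)]
  branch[1] choose=1:
    get @ H1 ⇒ 4
    put(4) @ H1 ⇒ s:=4
    H0 returns 1
    H1 returns (1, 4)
    H2 returns (1, 4)
    H3 returns (1, 4)
    H4 returns [(1, 4)]
  branch[2] choose=2:
    get @ H1 ⇒ 4
    put(4) @ H1 ⇒ s:=4
    H0 returns 2
    H1 returns (2, 4)
    H2 returns (2, 4)
    H3 returns (2, 4)
    H4 returns [(2, 4)]
= [(1, 4), (1, 4), (2, 4)]

Answer: 3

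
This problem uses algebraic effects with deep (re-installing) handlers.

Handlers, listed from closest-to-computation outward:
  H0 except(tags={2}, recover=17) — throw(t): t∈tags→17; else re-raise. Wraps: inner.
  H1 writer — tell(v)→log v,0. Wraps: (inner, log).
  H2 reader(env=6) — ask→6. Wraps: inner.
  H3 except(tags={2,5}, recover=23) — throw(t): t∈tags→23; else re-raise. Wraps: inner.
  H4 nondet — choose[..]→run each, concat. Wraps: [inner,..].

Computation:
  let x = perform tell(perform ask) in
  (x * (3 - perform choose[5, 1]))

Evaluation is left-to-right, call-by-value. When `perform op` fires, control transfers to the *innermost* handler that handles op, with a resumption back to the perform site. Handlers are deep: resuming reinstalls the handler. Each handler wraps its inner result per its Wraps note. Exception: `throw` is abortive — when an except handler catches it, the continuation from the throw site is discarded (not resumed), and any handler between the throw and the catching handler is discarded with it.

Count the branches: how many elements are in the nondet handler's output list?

Answer: 2

Evaluation trace:
ask @ H2 ⇒ 6
tell(6) @ H1 ⇒ log+=6
choose[5, 1] @ H4
  branch[0] choose=5:
    H0 returns 0
    H1 returns (0, (6))
    H2 returns (0, (6))
    H3 returns (0, (6))
    H4 returns [(0, (6))]
  branch[1] choose=1:
    H0 returns 0
    H1 returns (0, (6))
    H2 returns (0, (6))
    H3 returns (0, (6))
    H4 returns [(0, (6))]
= [(0, (6)), (0, (6))]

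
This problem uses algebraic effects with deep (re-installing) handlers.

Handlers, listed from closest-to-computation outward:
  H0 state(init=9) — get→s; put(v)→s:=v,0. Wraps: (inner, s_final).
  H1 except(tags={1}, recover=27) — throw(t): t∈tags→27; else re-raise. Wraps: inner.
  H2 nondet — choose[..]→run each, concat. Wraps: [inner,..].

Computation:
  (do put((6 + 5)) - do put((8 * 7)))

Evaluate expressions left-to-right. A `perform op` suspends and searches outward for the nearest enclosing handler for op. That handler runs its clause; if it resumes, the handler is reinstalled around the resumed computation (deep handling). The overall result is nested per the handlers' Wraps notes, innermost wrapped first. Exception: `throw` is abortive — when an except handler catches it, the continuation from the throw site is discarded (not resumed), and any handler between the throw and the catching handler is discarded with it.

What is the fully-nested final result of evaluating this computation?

Answer: [(0, 56)]

Step-by-step:
put(11) @ H0 ⇒ s:=11
put(56) @ H0 ⇒ s:=56
H0 returns (0, 56)
H1 returns (0, 56)
H2 returns [(0, 56)]
= [(0, 56)]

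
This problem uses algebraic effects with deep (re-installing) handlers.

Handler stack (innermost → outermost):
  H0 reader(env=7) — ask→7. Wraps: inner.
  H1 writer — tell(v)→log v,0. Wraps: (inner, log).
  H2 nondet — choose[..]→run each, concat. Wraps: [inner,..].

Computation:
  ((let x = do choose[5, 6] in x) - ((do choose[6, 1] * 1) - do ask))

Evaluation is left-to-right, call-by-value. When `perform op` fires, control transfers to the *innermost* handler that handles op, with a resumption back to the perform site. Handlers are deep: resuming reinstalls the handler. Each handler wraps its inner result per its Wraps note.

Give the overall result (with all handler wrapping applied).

Answer: [(6, ()), (11, ()), (7, ()), (12, ())]

Evaluation trace:
choose[5, 6] @ H2
  branch[0] choose=5:
    choose[6, 1] @ H2
      branch[0] choose=6:
        ask @ H0 ⇒ 7
        H0 returns 6
        H1 returns (6, ())
        H2 returns [(6, ())]
      branch[1] choose=1:
        ask @ H0 ⇒ 7
        H0 returns 11
        H1 returns (11, ())
        H2 returns [(11, ())]
  branch[1] choose=6:
    choose[6, 1] @ H2
      branch[0] choose=6:
        ask @ H0 ⇒ 7
        H0 returns 7
        H1 returns (7, ())
        H2 returns [(7, ())]
      branch[1] choose=1:
        ask @ H0 ⇒ 7
        H0 returns 12
        H1 returns (12, ())
        H2 returns [(12, ())]
= [(6, ()), (11, ()), (7, ()), (12, ())]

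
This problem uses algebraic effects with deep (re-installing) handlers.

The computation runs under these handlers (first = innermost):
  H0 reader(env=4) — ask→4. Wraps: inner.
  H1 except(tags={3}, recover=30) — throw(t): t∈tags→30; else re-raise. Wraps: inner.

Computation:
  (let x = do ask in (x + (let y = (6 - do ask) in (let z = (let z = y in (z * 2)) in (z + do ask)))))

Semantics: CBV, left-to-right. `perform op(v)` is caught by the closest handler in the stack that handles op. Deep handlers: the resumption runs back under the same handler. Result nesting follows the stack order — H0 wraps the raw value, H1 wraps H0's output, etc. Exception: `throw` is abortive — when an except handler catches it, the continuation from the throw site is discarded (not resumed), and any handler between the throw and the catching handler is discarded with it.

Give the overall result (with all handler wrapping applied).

Working:
ask @ H0 ⇒ 4
ask @ H0 ⇒ 4
ask @ H0 ⇒ 4
H0 returns 12
H1 returns 12
= 12

Answer: 12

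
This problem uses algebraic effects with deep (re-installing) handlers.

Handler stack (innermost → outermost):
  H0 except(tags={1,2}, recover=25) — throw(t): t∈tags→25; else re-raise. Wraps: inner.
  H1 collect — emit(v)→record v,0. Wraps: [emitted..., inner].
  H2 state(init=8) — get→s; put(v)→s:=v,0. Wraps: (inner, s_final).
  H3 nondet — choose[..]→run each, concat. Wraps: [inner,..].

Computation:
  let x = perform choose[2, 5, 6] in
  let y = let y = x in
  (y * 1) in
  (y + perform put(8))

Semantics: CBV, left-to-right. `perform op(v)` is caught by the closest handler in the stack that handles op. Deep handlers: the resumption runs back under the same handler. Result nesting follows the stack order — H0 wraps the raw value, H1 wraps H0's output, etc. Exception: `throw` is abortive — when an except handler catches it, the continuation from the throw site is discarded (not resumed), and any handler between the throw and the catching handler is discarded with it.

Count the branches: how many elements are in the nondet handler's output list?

Evaluation trace:
choose[2, 5, 6] @ H3
  branch[0] choose=2:
    put(8) @ H2 ⇒ s:=8
    H0 returns 2
    H1 returns [2]
    H2 returns ([2], 8)
    H3 returns [([2], 8)]
  branch[1] choose=5:
    put(8) @ H2 ⇒ s:=8
    H0 returns 5
    H1 returns [5]
    H2 returns ([5], 8)
    H3 returns [([5], 8)]
  branch[2] choose=6:
    put(8) @ H2 ⇒ s:=8
    H0 returns 6
    H1 returns [6]
    H2 returns ([6], 8)
    H3 returns [([6], 8)]
= [([2], 8), ([5], 8), ([6], 8)]

Answer: 3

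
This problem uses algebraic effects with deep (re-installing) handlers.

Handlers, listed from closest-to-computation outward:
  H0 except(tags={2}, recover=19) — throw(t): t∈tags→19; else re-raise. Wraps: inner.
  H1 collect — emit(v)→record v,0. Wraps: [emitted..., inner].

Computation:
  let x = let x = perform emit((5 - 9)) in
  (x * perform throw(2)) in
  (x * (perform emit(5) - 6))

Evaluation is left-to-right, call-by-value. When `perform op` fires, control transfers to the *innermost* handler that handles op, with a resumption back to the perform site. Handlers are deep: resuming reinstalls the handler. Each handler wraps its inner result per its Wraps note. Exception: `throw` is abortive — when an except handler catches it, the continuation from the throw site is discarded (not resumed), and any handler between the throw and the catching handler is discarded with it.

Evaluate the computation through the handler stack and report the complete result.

Answer: [-4, 19]

Step-by-step:
emit(-4) @ H1 ⇒ out+=-4
throw(2) @ H0 caught ⇒ 19
H1 returns [-4, 19]
= [-4, 19]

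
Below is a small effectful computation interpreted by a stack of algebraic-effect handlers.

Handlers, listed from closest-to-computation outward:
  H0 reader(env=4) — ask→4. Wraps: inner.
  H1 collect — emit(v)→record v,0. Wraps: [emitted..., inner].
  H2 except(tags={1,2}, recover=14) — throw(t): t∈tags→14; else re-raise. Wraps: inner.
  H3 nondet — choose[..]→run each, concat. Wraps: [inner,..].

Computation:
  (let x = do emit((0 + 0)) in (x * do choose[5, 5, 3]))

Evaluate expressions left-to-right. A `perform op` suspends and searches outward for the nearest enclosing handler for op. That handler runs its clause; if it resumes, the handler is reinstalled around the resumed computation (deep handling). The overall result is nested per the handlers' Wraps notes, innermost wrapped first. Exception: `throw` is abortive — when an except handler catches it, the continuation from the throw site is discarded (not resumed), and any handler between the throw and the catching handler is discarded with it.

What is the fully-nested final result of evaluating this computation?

Evaluation trace:
emit(0) @ H1 ⇒ out+=0
choose[5, 5, 3] @ H3
  branch[0] choose=5:
    H0 returns 0
    H1 returns [0, 0]
    H2 returns [0, 0]
    H3 returns [[0, 0]]
  branch[1] choose=5:
    H0 returns 0
    H1 returns [0, 0]
    H2 returns [0, 0]
    H3 returns [[0, 0]]
  branch[2] choose=3:
    H0 returns 0
    H1 returns [0, 0]
    H2 returns [0, 0]
    H3 returns [[0, 0]]
= [[0, 0], [0, 0], [0, 0]]

Answer: [[0, 0], [0, 0], [0, 0]]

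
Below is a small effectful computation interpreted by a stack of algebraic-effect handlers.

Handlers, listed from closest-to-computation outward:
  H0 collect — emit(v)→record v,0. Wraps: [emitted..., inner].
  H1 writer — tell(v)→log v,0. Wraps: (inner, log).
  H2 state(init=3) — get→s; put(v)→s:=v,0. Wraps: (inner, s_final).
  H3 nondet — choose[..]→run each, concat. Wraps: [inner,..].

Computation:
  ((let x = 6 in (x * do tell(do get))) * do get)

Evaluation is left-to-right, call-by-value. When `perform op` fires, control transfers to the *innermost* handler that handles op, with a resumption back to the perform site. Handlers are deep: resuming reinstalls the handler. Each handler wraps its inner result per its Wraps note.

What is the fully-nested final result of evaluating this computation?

Working:
get @ H2 ⇒ 3
tell(3) @ H1 ⇒ log+=3
get @ H2 ⇒ 3
H0 returns [0]
H1 returns ([0], (3))
H2 returns (([0], (3)), 3)
H3 returns [(([0], (3)), 3)]
= [(([0], (3)), 3)]

Answer: [(([0], (3)), 3)]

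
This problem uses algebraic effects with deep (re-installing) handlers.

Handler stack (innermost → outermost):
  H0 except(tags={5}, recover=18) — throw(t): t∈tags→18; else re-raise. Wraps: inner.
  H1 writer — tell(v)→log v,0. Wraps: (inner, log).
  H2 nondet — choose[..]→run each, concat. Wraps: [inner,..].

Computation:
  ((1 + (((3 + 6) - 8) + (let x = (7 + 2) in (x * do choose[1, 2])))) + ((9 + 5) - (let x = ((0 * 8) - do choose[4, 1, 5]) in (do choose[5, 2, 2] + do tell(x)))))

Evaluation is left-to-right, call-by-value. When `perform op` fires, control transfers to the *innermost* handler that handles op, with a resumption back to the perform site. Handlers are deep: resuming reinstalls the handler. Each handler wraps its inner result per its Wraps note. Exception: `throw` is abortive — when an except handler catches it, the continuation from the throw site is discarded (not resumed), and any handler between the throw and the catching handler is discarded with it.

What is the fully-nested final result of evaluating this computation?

Step-by-step:
choose[1, 2] @ H2
  branch[0] choose=1:
    choose[4, 1, 5] @ H2
      branch[0] choose=4:
        choose[5, 2, 2] @ H2
          branch[0] choose=5:
            tell(-4) @ H1 ⇒ log+=-4
            H0 returns 20
            H1 returns (20, (-4))
            H2 returns [(20, (-4))]
          branch[1] choose=2:
            tell(-4) @ H1 ⇒ log+=-4
            H0 returns 23
            H1 returns (23, (-4))
            H2 returns [(23, (-4))]
          branch[2] choose=2:
            tell(-4) @ H1 ⇒ log+=-4
            H0 returns 23
            H1 returns (23, (-4))
            H2 returns [(23, (-4))]
      branch[1] choose=1:
        choose[5, 2, 2] @ H2
          branch[0] choose=5:
            tell(-1) @ H1 ⇒ log+=-1
            H0 returns 20
            H1 returns (20, (-1))
            H2 returns [(20, (-1))]
          branch[1] choose=2:
            tell(-1) @ H1 ⇒ log+=-1
            H0 returns 23
            H1 returns (23, (-1))
            H2 returns [(23, (-1))]
          branch[2] choose=2:
            tell(-1) @ H1 ⇒ log+=-1
            H0 returns 23
            H1 returns (23, (-1))
            H2 returns [(23, (-1))]
      branch[2] choose=5:
        choose[5, 2, 2] @ H2
          branch[0] choose=5:
            tell(-5) @ H1 ⇒ log+=-5
            H0 returns 20
            H1 returns (20, (-5))
            H2 returns [(20, (-5))]
          branch[1] choose=2:
            tell(-5) @ H1 ⇒ log+=-5
            H0 returns 23
            H1 returns (23, (-5))
            H2 returns [(23, (-5))]
          branch[2] choose=2:
            tell(-5) @ H1 ⇒ log+=-5
            H0 returns 23
            H1 returns (23, (-5))
            H2 returns [(23, (-5))]
  branch[1] choose=2:
    choose[4, 1, 5] @ H2
      branch[0] choose=4:
        choose[5, 2, 2] @ H2
          branch[0] choose=5:
            tell(-4) @ H1 ⇒ log+=-4
            H0 returns 29
            H1 returns (29, (-4))
            H2 returns [(29, (-4))]
          branch[1] choose=2:
            tell(-4) @ H1 ⇒ log+=-4
            H0 returns 32
            H1 returns (32, (-4))
            H2 returns [(32, (-4))]
          branch[2] choose=2:
            tell(-4) @ H1 ⇒ log+=-4
            H0 returns 32
            H1 returns (32, (-4))
            H2 returns [(32, (-4))]
      branch[1] choose=1:
        choose[5, 2, 2] @ H2
          branch[0] choose=5:
            tell(-1) @ H1 ⇒ log+=-1
            H0 returns 29
            H1 returns (29, (-1))
            H2 returns [(29, (-1))]
          branch[1] choose=2:
            tell(-1) @ H1 ⇒ log+=-1
            H0 returns 32
            H1 returns (32, (-1))
            H2 returns [(32, (-1))]
          branch[2] choose=2:
            tell(-1) @ H1 ⇒ log+=-1
            H0 returns 32
            H1 returns (32, (-1))
            H2 returns [(32, (-1))]
      branch[2] choose=5:
        choose[5, 2, 2] @ H2
          branch[0] choose=5:
            tell(-5) @ H1 ⇒ log+=-5
            H0 returns 29
            H1 returns (29, (-5))
            H2 returns [(29, (-5))]
          branch[1] choose=2:
            tell(-5) @ H1 ⇒ log+=-5
            H0 returns 32
            H1 returns (32, (-5))
            H2 returns [(32, (-5))]
          branch[2] choose=2:
            tell(-5) @ H1 ⇒ log+=-5
            H0 returns 32
            H1 returns (32, (-5))
            H2 returns [(32, (-5))]
= [(20, (-4)), (23, (-4)), (23, (-4)), (20, (-1)), (23, (-1)), (23, (-1)), (20, (-5)), (23, (-5)), (23, (-5)), (29, (-4)), (32, (-4)), (32, (-4)), (29, (-1)), (32, (-1)), (32, (-1)), (29, (-5)), (32, (-5)), (32, (-5))]

Answer: [(20, (-4)), (23, (-4)), (23, (-4)), (20, (-1)), (23, (-1)), (23, (-1)), (20, (-5)), (23, (-5)), (23, (-5)), (29, (-4)), (32, (-4)), (32, (-4)), (29, (-1)), (32, (-1)), (32, (-1)), (29, (-5)), (32, (-5)), (32, (-5))]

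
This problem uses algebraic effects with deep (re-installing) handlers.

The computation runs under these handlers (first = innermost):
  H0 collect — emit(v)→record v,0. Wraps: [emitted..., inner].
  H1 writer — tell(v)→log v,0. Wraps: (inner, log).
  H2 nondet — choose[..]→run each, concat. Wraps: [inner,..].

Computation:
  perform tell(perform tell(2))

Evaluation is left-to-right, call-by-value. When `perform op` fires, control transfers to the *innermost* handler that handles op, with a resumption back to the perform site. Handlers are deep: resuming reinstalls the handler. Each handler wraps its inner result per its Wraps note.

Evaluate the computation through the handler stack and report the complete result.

Step-by-step:
tell(2) @ H1 ⇒ log+=2
tell(0) @ H1 ⇒ log+=0
H0 returns [0]
H1 returns ([0], (2, 0))
H2 returns [([0], (2, 0))]
= [([0], (2, 0))]

Answer: [([0], (2, 0))]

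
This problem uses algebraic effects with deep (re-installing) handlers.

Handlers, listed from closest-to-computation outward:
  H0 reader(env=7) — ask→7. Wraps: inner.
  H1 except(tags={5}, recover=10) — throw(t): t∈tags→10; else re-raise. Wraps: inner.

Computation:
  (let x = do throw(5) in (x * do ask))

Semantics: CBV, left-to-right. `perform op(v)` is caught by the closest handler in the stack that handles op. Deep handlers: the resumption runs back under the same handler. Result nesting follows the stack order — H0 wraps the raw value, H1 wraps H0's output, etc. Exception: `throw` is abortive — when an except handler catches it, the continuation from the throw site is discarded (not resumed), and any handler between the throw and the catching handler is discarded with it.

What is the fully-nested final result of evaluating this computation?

Answer: 10

Step-by-step:
throw(5) @ H1 caught ⇒ 10
= 10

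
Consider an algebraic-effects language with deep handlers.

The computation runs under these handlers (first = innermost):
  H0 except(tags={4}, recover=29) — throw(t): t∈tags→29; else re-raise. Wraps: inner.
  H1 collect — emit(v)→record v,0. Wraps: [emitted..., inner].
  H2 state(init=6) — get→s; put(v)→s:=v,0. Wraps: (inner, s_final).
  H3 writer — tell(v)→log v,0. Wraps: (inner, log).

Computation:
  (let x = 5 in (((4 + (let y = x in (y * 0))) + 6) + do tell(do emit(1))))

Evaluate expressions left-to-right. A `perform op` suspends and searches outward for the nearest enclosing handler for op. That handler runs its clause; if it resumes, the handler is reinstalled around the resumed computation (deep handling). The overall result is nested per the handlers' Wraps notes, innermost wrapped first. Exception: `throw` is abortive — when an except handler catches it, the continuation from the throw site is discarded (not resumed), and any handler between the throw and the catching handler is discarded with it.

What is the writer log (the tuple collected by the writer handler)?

Answer: (0)

Working:
emit(1) @ H1 ⇒ out+=1
tell(0) @ H3 ⇒ log+=0
H0 returns 10
H1 returns [1, 10]
H2 returns ([1, 10], 6)
H3 returns (([1, 10], 6), (0))
= (([1, 10], 6), (0))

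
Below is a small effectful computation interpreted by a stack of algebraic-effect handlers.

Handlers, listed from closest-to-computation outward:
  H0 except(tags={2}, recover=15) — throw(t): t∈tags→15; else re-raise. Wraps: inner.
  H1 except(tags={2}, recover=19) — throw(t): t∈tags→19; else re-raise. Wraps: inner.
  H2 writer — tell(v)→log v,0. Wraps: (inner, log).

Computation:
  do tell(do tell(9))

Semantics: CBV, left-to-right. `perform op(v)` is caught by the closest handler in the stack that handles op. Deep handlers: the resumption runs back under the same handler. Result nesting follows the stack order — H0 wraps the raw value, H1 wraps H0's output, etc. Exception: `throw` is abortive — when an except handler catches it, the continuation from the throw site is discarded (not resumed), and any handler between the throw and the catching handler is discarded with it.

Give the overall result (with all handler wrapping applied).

Step-by-step:
tell(9) @ H2 ⇒ log+=9
tell(0) @ H2 ⇒ log+=0
H0 returns 0
H1 returns 0
H2 returns (0, (9, 0))
= (0, (9, 0))

Answer: (0, (9, 0))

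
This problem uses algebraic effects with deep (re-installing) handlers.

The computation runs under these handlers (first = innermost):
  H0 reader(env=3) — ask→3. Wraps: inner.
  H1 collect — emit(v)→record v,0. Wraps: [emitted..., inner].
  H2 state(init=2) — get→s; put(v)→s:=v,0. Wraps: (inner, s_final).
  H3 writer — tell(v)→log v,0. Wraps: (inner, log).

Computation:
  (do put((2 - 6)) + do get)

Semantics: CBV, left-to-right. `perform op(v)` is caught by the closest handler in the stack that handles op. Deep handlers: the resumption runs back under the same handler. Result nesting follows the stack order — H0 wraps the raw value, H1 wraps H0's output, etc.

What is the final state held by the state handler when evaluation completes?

Working:
put(-4) @ H2 ⇒ s:=-4
get @ H2 ⇒ -4
H0 returns -4
H1 returns [-4]
H2 returns ([-4], -4)
H3 returns (([-4], -4), ())
= (([-4], -4), ())

Answer: -4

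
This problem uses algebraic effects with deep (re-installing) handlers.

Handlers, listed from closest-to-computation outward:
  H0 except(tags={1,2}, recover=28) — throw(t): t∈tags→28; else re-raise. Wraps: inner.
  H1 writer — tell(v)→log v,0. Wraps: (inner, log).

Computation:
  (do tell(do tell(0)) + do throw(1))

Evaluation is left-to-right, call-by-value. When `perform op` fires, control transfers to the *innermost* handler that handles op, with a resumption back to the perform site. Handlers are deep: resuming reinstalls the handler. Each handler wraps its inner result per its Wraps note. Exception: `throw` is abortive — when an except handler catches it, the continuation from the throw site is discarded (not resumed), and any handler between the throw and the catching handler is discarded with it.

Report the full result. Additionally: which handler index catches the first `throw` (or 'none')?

Working:
tell(0) @ H1 ⇒ log+=0
tell(0) @ H1 ⇒ log+=0
throw(1) @ H0 caught ⇒ 28
H1 returns (28, (0, 0))
= (28, (0, 0))

Answer: (28, (0, 0)) ; first throw caught by: H0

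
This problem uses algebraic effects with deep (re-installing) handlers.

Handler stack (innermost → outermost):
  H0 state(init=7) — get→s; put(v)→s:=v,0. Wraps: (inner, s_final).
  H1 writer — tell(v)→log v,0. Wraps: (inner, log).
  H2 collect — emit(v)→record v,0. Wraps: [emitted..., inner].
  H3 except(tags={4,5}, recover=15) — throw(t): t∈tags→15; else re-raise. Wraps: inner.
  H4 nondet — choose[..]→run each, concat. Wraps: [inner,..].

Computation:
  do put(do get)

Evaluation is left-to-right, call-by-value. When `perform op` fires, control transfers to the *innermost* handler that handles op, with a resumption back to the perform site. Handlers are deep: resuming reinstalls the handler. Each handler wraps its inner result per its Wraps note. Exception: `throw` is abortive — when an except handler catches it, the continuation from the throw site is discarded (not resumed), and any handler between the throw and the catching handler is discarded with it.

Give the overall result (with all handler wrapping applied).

Step-by-step:
get @ H0 ⇒ 7
put(7) @ H0 ⇒ s:=7
H0 returns (0, 7)
H1 returns ((0, 7), ())
H2 returns [((0, 7), ())]
H3 returns [((0, 7), ())]
H4 returns [[((0, 7), ())]]
= [[((0, 7), ())]]

Answer: [[((0, 7), ())]]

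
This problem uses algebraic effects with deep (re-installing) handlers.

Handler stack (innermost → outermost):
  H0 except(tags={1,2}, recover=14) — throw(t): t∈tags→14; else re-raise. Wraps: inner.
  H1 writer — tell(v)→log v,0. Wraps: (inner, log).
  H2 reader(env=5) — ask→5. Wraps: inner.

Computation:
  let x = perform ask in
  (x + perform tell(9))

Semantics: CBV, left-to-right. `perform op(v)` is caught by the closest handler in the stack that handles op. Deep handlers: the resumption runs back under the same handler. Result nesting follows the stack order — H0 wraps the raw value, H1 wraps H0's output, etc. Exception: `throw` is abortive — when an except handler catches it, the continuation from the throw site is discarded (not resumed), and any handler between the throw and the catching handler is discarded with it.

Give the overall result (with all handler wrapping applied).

Answer: (5, (9))

Working:
ask @ H2 ⇒ 5
tell(9) @ H1 ⇒ log+=9
H0 returns 5
H1 returns (5, (9))
H2 returns (5, (9))
= (5, (9))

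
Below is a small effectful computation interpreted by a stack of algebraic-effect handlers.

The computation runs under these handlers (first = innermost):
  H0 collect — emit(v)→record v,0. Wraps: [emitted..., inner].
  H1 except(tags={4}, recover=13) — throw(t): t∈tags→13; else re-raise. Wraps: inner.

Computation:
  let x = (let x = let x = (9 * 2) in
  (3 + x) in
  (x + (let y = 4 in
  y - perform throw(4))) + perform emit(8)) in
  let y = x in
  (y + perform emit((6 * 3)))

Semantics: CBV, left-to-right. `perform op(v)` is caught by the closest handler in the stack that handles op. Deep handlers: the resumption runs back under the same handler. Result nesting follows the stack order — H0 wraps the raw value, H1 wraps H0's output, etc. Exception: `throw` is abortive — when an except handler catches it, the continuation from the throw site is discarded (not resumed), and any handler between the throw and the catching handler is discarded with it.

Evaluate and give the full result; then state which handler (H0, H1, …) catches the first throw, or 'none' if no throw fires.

Answer: 13 ; first throw caught by: H1

Working:
throw(4) @ H1 caught ⇒ 13
= 13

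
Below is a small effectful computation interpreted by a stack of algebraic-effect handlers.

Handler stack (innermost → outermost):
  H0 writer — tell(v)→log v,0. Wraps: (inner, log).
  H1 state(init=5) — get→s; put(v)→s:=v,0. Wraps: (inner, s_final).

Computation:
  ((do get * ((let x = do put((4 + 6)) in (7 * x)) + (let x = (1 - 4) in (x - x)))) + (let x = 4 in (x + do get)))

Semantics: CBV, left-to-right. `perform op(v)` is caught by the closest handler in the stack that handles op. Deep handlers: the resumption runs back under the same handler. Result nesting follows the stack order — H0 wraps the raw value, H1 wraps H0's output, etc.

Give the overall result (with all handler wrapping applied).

Evaluation trace:
get @ H1 ⇒ 5
put(10) @ H1 ⇒ s:=10
get @ H1 ⇒ 10
H0 returns (14, ())
H1 returns ((14, ()), 10)
= ((14, ()), 10)

Answer: ((14, ()), 10)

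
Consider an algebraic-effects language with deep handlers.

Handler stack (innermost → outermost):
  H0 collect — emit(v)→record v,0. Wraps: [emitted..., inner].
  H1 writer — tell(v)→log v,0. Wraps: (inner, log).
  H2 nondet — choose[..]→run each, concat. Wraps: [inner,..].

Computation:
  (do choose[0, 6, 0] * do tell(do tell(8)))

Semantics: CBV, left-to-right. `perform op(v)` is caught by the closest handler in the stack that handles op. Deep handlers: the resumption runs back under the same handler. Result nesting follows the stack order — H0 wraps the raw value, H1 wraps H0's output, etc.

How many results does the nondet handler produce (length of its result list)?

Step-by-step:
choose[0, 6, 0] @ H2
  branch[0] choose=0:
    tell(8) @ H1 ⇒ log+=8
    tell(0) @ H1 ⇒ log+=0
    H0 returns [0]
    H1 returns ([0], (8, 0))
    H2 returns [([0], (8, 0))]
  branch[1] choose=6:
    tell(8) @ H1 ⇒ log+=8
    tell(0) @ H1 ⇒ log+=0
    H0 returns [0]
    H1 returns ([0], (8, 0))
    H2 returns [([0], (8, 0))]
  branch[2] choose=0:
    tell(8) @ H1 ⇒ log+=8
    tell(0) @ H1 ⇒ log+=0
    H0 returns [0]
    H1 returns ([0], (8, 0))
    H2 returns [([0], (8, 0))]
= [([0], (8, 0)), ([0], (8, 0)), ([0], (8, 0))]

Answer: 3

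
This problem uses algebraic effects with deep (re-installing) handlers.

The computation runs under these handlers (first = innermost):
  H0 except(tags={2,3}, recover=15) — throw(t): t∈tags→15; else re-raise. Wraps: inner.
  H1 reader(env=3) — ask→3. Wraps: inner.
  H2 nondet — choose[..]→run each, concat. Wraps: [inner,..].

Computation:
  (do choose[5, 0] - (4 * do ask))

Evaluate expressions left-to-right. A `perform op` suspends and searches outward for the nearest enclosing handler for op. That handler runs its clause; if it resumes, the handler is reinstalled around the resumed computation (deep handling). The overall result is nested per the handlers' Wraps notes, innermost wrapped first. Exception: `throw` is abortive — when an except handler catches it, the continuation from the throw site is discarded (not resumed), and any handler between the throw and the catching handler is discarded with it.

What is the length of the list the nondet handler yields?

Answer: 2

Step-by-step:
choose[5, 0] @ H2
  branch[0] choose=5:
    ask @ H1 ⇒ 3
    H0 returns -7
    H1 returns -7
    H2 returns [-7]
  branch[1] choose=0:
    ask @ H1 ⇒ 3
    H0 returns -12
    H1 returns -12
    H2 returns [-12]
= [-7, -12]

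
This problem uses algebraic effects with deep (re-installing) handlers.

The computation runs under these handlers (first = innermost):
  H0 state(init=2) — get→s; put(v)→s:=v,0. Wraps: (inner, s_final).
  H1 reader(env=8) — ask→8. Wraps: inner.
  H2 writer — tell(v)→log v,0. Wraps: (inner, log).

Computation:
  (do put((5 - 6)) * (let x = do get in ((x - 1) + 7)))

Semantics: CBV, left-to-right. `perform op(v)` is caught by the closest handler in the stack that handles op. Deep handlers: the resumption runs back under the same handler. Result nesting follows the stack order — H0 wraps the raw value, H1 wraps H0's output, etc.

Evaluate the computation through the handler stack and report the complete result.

Evaluation trace:
put(-1) @ H0 ⇒ s:=-1
get @ H0 ⇒ -1
H0 returns (0, -1)
H1 returns (0, -1)
H2 returns ((0, -1), ())
= ((0, -1), ())

Answer: ((0, -1), ())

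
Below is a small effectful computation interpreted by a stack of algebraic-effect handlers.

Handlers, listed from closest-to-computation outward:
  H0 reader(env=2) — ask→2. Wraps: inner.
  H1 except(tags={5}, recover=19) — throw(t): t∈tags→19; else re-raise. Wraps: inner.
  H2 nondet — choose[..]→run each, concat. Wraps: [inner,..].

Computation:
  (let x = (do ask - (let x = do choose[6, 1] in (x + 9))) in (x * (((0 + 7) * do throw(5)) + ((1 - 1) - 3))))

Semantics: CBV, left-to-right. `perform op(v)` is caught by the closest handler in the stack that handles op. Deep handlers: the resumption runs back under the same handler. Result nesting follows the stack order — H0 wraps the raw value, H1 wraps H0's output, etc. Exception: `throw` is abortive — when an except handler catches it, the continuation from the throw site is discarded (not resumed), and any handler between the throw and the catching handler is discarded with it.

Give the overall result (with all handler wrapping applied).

Answer: [19, 19]

Working:
ask @ H0 ⇒ 2
choose[6, 1] @ H2
  branch[0] choose=6:
    throw(5) @ H1 caught ⇒ 19
    H2 returns [19]
  branch[1] choose=1:
    throw(5) @ H1 caught ⇒ 19
    H2 returns [19]
= [19, 19]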